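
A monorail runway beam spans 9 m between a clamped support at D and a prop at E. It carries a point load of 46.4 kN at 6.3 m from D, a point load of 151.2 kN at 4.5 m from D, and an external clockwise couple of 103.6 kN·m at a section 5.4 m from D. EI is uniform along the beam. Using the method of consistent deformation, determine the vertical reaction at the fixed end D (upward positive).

R_D = 109.7 kN

Take the reaction at E as the redundant and release it; the primary structure is a cantilever fixed at D.
Downward deflection at the released point E due to the loads:
  point load 46.4 at a = 6.3: Pa²(3L − a)/(6EI) = 6354/EI
  point load 151.2 at a = 4.5: Pa²(3L − a)/(6EI) = 11482/EI
  clockwise couple 103.6 at a = 5.4: M₀a(2L − a)/(2EI) = 3524/EI
  δ_0 = 21360/EI
Tip deflection under a unit load at E: L³/(3EI) = 243/EI.
The prop prevents deflection at E: R_E = δ_0/δ_{EE} = 21360/243 = 87.9 kN.
Vertical equilibrium: R_D = ΣP − R_E = 197.6 − 87.9 = 109.7 kN.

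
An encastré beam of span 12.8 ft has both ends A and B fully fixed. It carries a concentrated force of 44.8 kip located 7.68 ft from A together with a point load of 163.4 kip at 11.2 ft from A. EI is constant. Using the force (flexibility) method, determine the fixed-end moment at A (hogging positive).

M_A = 83.65 kip·ft

Release both end moments; the primary structure is a simply-supported span AB with redundants M_A and M_B.
On the primary (simply-supported) span, the end slopes from the loading are:
  at A: point load 44.8 at a = 7.68: Pab(L + b)/(6LEI) = 411/EI
  at B: point load 44.8 at a = 7.68: Pab(L + a)/(6LEI) = 469.8/EI
  at A: point load 163.4 at a = 11.2: Pab(L + b)/(6LEI) = 549/EI
  at B: point load 163.4 at a = 11.2: Pab(L + a)/(6LEI) = 915/EI
  θ_A0 = 960.1/EI,  θ_B0 = 1385/EI
Flexibility coefficients: a unit moment at one end gives L/(3EI) there and L/(6EI) at the far end, so f₁₁ = f₂₂ = 4.267/EI and f₁₂ = f₂₁ = 2.133/EI.
Compatibility — zero rotation at each built-in end:
  4.267 M_A + 2.133 M_B = 960.1
  2.133 M_A + 4.267 M_B = 1385
Solving the pair gives M_A = 83.65 kip·ft and M_B = 282.7 kip·ft (hogging).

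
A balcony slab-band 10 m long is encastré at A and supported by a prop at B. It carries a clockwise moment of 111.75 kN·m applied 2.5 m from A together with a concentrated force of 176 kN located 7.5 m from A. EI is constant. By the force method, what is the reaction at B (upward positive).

R_B = 118.7 kN

Release the roller at B. Primary structure: cantilever fixed at A.
Deflection at B on the released cantilever, summing each load's contribution:
  clockwise couple 111.75 at a = 2.5: M₀a(2L − a)/(2EI) = 2445/EI
  point load 176 at a = 7.5: Pa²(3L − a)/(6EI) = 37125/EI
  δ_0 = 39570/EI
Tip deflection under a unit load at B: L³/(3EI) = 333.3/EI.
The prop prevents deflection at B: R_B = δ_0/δ_{BB} = 39570/333.3 = 118.7 kN.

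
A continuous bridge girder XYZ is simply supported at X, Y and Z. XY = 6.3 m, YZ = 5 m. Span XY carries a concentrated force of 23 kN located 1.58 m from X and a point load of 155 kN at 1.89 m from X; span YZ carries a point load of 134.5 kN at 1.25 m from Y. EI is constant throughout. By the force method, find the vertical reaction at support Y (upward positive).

R_Y = 200.7 kN

Release continuity at Y by inserting a hinge; the redundant is the internal moment M_Y. The primary structure is two simply-supported spans XY and YZ.
End slopes at the hinge Y, treating each span as simply supported:
  span XY: point load 23 at a = 1.58: Pab(L + a)/(6LEI) = 35.76/EI
  span XY: point load 155 at a = 1.89: Pab(L + a)/(6LEI) = 279.9/EI
  span YZ: point load 134.5 at a = 1.25: Pab(L + b)/(6LEI) = 183.9/EI
  relative rotation θ_0 = (315.7 + 183.9)/EI = 499.6/EI
A unit hogging moment at Y produces rotation L₁/(3EI) + L₂/(3EI) = 3.767/EI.
Slope continuity at Y: θ_0 = M_Y·3.767/EI, so M_Y = 499.6/3.767 = 132.6 kN·m (hogging).
Span XY, ΣM about X with M_Y applied at Y: R_Y^{XY}·6.3 = 329.3 + 132.6, so R_Y^{XY} = 73.32 kN and R_X = 178 − 73.32 = 104.7 kN.
Span YZ, ΣM about Z: R_Y^{YZ}·5 = 504.4 + 132.6, so R_Y^{YZ} = 127.4 kN and R_Z = 134.5 − 127.4 = 7.1 kN.
R_Y = 73.32 + 127.4 = 200.7 kN.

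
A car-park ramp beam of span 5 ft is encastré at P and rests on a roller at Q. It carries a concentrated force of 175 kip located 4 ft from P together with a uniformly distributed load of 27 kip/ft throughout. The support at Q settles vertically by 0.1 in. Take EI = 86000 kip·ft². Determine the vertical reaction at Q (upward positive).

Release the roller at Q. Primary structure: cantilever fixed at P.
Primary-structure tip deflection at Q by superposition:
  point load 175 at a = 4: Pa²(3L − a)/(6EI) = 5133/EI
  UDL 27: wL⁴/(8EI) = 2109/EI
  δ_0 = 7243/EI
Tip deflection under a unit load at Q: L³/(3EI) = 41.67/EI.
With EI = 86000 kip·ft²: δ_0 = 0.084218 ft and δ_{QQ} = 0.000484 ft/kip.
Compatibility — the beam at Q must follow the support down by 0.008333 ft: δ_0 − R_Q·δ_{QQ} = 0.008333, so R_Q = (0.084218 − 0.008333)/0.000484 = 156.6 kip.

R_Q = 156.6 kip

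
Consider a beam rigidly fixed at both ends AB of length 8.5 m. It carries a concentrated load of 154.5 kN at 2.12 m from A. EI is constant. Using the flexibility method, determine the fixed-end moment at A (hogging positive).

Release both end moments; the primary structure is a simply-supported span AB with redundants M_A and M_B.
End rotations of the released simple span under the applied load (×1/EI):
  at A: point load 154.5 at a = 2.12: Pab(L + b)/(6LEI) = 609.7/EI
  at B: point load 154.5 at a = 2.12: Pab(L + a)/(6LEI) = 435.2/EI
  θ_A0 = 609.7/EI,  θ_B0 = 435.2/EI
Flexibility coefficients: a unit moment at one end gives L/(3EI) there and L/(6EI) at the far end, so f₁₁ = f₂₂ = 2.833/EI and f₁₂ = f₂₁ = 1.417/EI.
Compatibility — zero rotation at each built-in end:
  2.833 M_A + 1.417 M_B = 609.7
  1.417 M_A + 2.833 M_B = 435.2
Solving the pair gives M_A = 184.5 kN·m and M_B = 61.32 kN·m (hogging).

M_A = 184.5 kN·m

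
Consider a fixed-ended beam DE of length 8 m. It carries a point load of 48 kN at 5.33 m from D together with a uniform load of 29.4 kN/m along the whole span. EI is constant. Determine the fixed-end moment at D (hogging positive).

M_D = 185.3 kN·m

Release both end moments; the primary structure is a simply-supported span DE with redundants M_D and M_E.
Simple-span end rotations at D and E under the given loads:
  at D: point load 48 at a = 5.33: Pab(L + b)/(6LEI) = 151.8/EI
  at E: point load 48 at a = 5.33: Pab(L + a)/(6LEI) = 189.7/EI
  at D: UDL 29.4: wL³/(24EI) = 627.2/EI
  at E: UDL 29.4: wL³/(24EI) = 627.2/EI
  θ_D0 = 779/EI,  θ_E0 = 816.9/EI
Flexibility coefficients: a unit moment at one end gives L/(3EI) there and L/(6EI) at the far end, so f₁₁ = f₂₂ = 2.667/EI and f₁₂ = f₂₁ = 1.333/EI.
Compatibility — zero rotation at each built-in end:
  2.667 M_D + 1.333 M_E = 779
  1.333 M_D + 2.667 M_E = 816.9
Solving the pair gives M_D = 185.3 kN·m and M_E = 213.7 kN·m (hogging).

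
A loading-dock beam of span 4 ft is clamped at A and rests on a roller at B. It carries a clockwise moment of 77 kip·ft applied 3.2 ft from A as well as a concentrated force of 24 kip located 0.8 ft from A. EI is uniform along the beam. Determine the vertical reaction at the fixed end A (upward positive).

Choose R_B as the redundant. The primary structure is the cantilever fixed at A.
Primary-structure tip deflection at B by superposition:
  clockwise couple 77 at a = 3.2: M₀a(2L − a)/(2EI) = 591.4/EI
  point load 24 at a = 0.8: Pa²(3L − a)/(6EI) = 28.67/EI
  δ_0 = 620/EI
Flexibility coefficient — unit upward force at B: δ_{BB} = L³/(3EI) = 21.33/EI.
The prop prevents deflection at B: R_B = δ_0/δ_{BB} = 620/21.33 = 29.06 kip.
Vertical equilibrium: R_A = ΣP − R_B = 24 − 29.06 = -5.064 kip.

R_A = -5.064 kip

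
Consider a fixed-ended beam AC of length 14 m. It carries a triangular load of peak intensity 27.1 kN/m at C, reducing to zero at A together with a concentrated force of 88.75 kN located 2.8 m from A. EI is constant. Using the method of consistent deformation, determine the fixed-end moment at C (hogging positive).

Release both end moments; the primary structure is a simply-supported span AC with redundants M_A and M_C.
On the primary (simply-supported) span, the end slopes from the loading are:
  at A: triangular load, peak 27.1: 7w₀L³/(360EI) = 1446/EI
  at C: triangular load, peak 27.1: w₀L³/(45EI) = 1652/EI
  at A: point load 88.75 at a = 2.8: Pab(L + b)/(6LEI) = 835/EI
  at C: point load 88.75 at a = 2.8: Pab(L + a)/(6LEI) = 556.6/EI
  θ_A0 = 2281/EI,  θ_C0 = 2209/EI
Flexibility coefficients: a unit moment at one end gives L/(3EI) there and L/(6EI) at the far end, so f₁₁ = f₂₂ = 4.667/EI and f₁₂ = f₂₁ = 2.333/EI.
Compatibility — zero rotation at each built-in end:
  4.667 M_A + 2.333 M_C = 2281
  2.333 M_A + 4.667 M_C = 2209
Solving the pair gives M_A = 336.1 kN·m and M_C = 305.3 kN·m (hogging).

M_C = 305.3 kN·m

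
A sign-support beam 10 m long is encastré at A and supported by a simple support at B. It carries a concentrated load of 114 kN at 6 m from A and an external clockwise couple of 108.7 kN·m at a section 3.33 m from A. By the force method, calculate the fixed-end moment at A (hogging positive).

Take the reaction at B as the redundant and release it; the primary structure is a cantilever fixed at A.
Downward deflection at the released point B due to the loads:
  point load 114 at a = 6: Pa²(3L − a)/(6EI) = 16416/EI
  clockwise couple 108.7 at a = 3.33: M₀a(2L − a)/(2EI) = 3017/EI
  δ_0 = 19433/EI
Flexibility coefficient — unit upward force at B: δ_{BB} = L³/(3EI) = 333.3/EI.
Compatibility at B: δ_0 − R_B·δ_{BB} = 0, so R_B = 19433/333.3 = 58.3 kN.
Moment equilibrium about A: M_A = Σ(load moments about A) − R_B·L = 792.7 − 58.3×10 = 209.7 kN·m.

M_A = 209.7 kN·m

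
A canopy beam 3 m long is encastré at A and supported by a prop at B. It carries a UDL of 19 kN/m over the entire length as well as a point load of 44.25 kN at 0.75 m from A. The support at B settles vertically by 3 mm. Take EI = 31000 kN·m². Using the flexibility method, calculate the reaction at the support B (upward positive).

R_B = 14.84 kN

Choose R_B as the redundant. The primary structure is the cantilever fixed at A.
Primary-structure tip deflection at B by superposition:
  UDL 19: wL⁴/(8EI) = 192.4/EI
  point load 44.25 at a = 0.75: Pa²(3L − a)/(6EI) = 34.22/EI
  δ_0 = 226.6/EI
Flexibility coefficient — unit upward force at B: δ_{BB} = L³/(3EI) = 9/EI.
With EI = 31000 kN·m²: δ_0 = 0.00731 m and δ_{BB} = 0.00029 m/kN.
Compatibility — the beam at B must follow the support down by 0.003 m: δ_0 − R_B·δ_{BB} = 0.003, so R_B = (0.00731 − 0.003)/0.00029 = 14.84 kN.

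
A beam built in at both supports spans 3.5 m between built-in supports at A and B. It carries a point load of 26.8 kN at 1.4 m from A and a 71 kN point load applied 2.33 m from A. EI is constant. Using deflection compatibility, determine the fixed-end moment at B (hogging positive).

Take the two fixed-end moments M_A, M_B as redundants; the released structure is the simple span AB.
End rotations of the released simple span under the applied load (×1/EI):
  at A: point load 26.8 at a = 1.4: Pab(L + b)/(6LEI) = 21.01/EI
  at B: point load 26.8 at a = 1.4: Pab(L + a)/(6LEI) = 18.38/EI
  at A: point load 71 at a = 2.33: Pab(L + b)/(6LEI) = 43.04/EI
  at B: point load 71 at a = 2.33: Pab(L + a)/(6LEI) = 53.73/EI
  θ_A0 = 64.05/EI,  θ_B0 = 72.12/EI
Flexibility coefficients: a unit moment at one end gives L/(3EI) there and L/(6EI) at the far end, so f₁₁ = f₂₂ = 1.167/EI and f₁₂ = f₂₁ = 0.5833/EI.
Compatibility — zero rotation at each built-in end:
  1.167 M_A + 0.5833 M_B = 64.05
  0.5833 M_A + 1.167 M_B = 72.12
Solving the pair gives M_A = 31.99 kN·m and M_B = 45.82 kN·m (hogging).

M_B = 45.82 kN·m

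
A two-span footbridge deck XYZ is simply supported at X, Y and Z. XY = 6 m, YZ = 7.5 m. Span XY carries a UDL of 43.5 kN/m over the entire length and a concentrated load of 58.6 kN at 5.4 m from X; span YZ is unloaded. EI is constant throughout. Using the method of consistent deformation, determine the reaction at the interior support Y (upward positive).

Insert a hinge at Y; M_Y is the redundant, and each span becomes simply supported.
Discontinuity in slope at Y on the released structure — sum the simple-span end rotations:
  span XY: UDL 43.5: wL³/(24EI) = 391.5/EI
  span XY: point load 58.6 at a = 5.4: Pab(L + a)/(6LEI) = 60.12/EI
  relative rotation θ_0 = (451.6 + 0)/EI = 451.6/EI
A unit hogging moment at Y produces rotation L₁/(3EI) + L₂/(3EI) = 4.5/EI.
Slope continuity at Y: θ_0 = M_Y·4.5/EI, so M_Y = 451.6/4.5 = 100.4 kN·m (hogging).
Span XY, ΣM about X with M_Y applied at Y: R_Y^{XY}·6 = 1099 + 100.4, so R_Y^{XY} = 200 kN and R_X = 319.6 − 200 = 119.6 kN.
Span YZ, ΣM about Z: R_Y^{YZ}·7.5 = 0 + 100.4, so R_Y^{YZ} = 13.38 kN and R_Z = 0 − 13.38 = -13.38 kN.
R_Y = 200 + 13.38 = 213.3 kN.

R_Y = 213.3 kN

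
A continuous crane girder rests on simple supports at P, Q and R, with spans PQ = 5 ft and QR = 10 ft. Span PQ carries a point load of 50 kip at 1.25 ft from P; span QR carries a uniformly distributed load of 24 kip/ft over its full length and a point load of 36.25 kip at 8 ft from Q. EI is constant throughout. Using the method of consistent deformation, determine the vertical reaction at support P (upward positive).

Take M_Q as the redundant. Released structure: two simple spans PQ and QR with a hinge at Q.
Rotations at Q on the released spans (each span's end-slope, ×1/EI):
  span PQ: point load 50 at a = 1.25: Pab(L + a)/(6LEI) = 48.83/EI
  span QR: UDL 24: wL³/(24EI) = 1000/EI
  span QR: point load 36.25 at a = 8: Pab(L + b)/(6LEI) = 116/EI
  relative rotation θ_0 = (48.83 + 1116)/EI = 1165/EI
A unit hogging moment at Q produces rotation L₁/(3EI) + L₂/(3EI) = 5/EI.
Slope continuity at Q: θ_0 = M_Q·5/EI, so M_Q = 1165/5 = 233 kip·ft (hogging).
Span PQ, ΣM about P with M_Q applied at Q: R_Q^{PQ}·5 = 62.5 + 233, so R_Q^{PQ} = 59.09 kip and R_P = 50 − 59.09 = -9.093 kip.

R_P = -9.093 kip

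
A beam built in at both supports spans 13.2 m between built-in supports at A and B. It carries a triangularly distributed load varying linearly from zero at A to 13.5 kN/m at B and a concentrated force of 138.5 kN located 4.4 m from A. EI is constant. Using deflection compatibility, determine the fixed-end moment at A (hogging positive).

Take the two fixed-end moments M_A, M_B as redundants; the released structure is the simple span AB.
On the primary (simply-supported) span, the end slopes from the loading are:
  at A: triangular load, peak 13.5: 7w₀L³/(360EI) = 603.7/EI
  at B: triangular load, peak 13.5: w₀L³/(45EI) = 690/EI
  at A: point load 138.5 at a = 4.4: Pab(L + b)/(6LEI) = 1490/EI
  at B: point load 138.5 at a = 4.4: Pab(L + a)/(6LEI) = 1192/EI
  θ_A0 = 2093/EI,  θ_B0 = 1882/EI
Flexibility coefficients: a unit moment at one end gives L/(3EI) there and L/(6EI) at the far end, so f₁₁ = f₂₂ = 4.4/EI and f₁₂ = f₂₁ = 2.2/EI.
Compatibility — zero rotation at each built-in end:
  4.4 M_A + 2.2 M_B = 2093
  2.2 M_A + 4.4 M_B = 1882
Solving the pair gives M_A = 349.3 kN·m and M_B = 253 kN·m (hogging).

M_A = 349.3 kN·m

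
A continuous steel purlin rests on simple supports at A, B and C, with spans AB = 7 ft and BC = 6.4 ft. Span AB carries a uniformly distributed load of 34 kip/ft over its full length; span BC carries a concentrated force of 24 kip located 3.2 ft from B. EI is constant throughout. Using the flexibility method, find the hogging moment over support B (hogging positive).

M_B = 122.5 kip·ft

Take M_B as the redundant. Released structure: two simple spans AB and BC with a hinge at B.
Discontinuity in slope at B on the released structure — sum the simple-span end rotations:
  span AB: UDL 34: wL³/(24EI) = 485.9/EI
  span BC: point load 24 at a = 3.2: Pab(L + b)/(6LEI) = 61.44/EI
  relative rotation θ_0 = (485.9 + 61.44)/EI = 547.4/EI
A unit hogging moment at B produces rotation L₁/(3EI) + L₂/(3EI) = 4.467/EI.
Compatibility: M_B·(L₁+L₂)/(3EI) = θ_0, giving M_B = 122.5 kip·ft (hogging).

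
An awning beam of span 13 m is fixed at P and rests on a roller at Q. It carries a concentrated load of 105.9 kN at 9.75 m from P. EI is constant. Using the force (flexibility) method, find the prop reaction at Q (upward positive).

Release the roller at Q. Primary structure: cantilever fixed at P.
Primary-structure tip deflection at Q by superposition:
  point load 105.9 at a = 9.75: Pa²(3L − a)/(6EI) = 49077/EI
Flexibility coefficient — unit upward force at Q: δ_{QQ} = L³/(3EI) = 732.3/EI.
Compatibility at Q: δ_0 − R_Q·δ_{QQ} = 0, so R_Q = 49077/732.3 = 67.01 kN.

R_Q = 67.01 kN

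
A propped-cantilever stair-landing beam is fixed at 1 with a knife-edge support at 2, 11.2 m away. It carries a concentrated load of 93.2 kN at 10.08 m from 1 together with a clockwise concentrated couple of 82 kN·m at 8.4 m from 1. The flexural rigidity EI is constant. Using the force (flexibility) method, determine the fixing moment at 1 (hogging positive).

Choose R_2 as the redundant. The primary structure is the cantilever fixed at 1.
Downward deflection at the released point 2 due to the loads:
  point load 93.2 at a = 10.08: Pa²(3L − a)/(6EI) = 37121/EI
  clockwise couple 82 at a = 8.4: M₀a(2L − a)/(2EI) = 4822/EI
  δ_0 = 41943/EI
Flexibility coefficient — unit upward force at 2: δ_{22} = L³/(3EI) = 468.3/EI.
Compatibility at 2: δ_0 − R_2·δ_{22} = 0, so R_2 = 41943/468.3 = 89.56 kN.
Moment equilibrium about 1: M_1 = Σ(load moments about 1) − R_2·L = 1021 − 89.56×11.2 = 18.36 kN·m.

M_1 = 18.36 kN·m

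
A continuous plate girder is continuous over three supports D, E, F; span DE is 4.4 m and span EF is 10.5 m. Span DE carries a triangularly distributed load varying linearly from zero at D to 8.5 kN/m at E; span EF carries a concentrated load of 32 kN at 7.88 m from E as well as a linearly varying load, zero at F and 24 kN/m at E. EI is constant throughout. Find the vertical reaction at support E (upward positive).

R_E = 154.5 kN

Take M_E as the redundant. Released structure: two simple spans DE and EF with a hinge at E.
Rotations at E on the released spans (each span's end-slope, ×1/EI):
  span DE: triangular load, peak 8.5: w₀L³/(45EI) = 16.09/EI
  span EF: point load 32 at a = 7.88: Pab(L + b)/(6LEI) = 137.6/EI
  span EF: triangular load, peak 24: w₀L³/(45EI) = 617.4/EI
  relative rotation θ_0 = (16.09 + 755)/EI = 771.1/EI
A unit hogging moment at E produces rotation L₁/(3EI) + L₂/(3EI) = 4.967/EI.
Slope continuity at E: θ_0 = M_E·4.967/EI, so M_E = 771.1/4.967 = 155.3 kN·m (hogging).
Span DE, ΣM about D with M_E applied at E: R_E^{DE}·4.4 = 54.85 + 155.3, so R_E^{DE} = 47.75 kN and R_D = 18.7 − 47.75 = -29.05 kN.
Span EF, ΣM about F: R_E^{EF}·10.5 = 965.8 + 155.3, so R_E^{EF} = 106.8 kN and R_F = 158 − 106.8 = 51.23 kN.
R_E = 47.75 + 106.8 = 154.5 kN.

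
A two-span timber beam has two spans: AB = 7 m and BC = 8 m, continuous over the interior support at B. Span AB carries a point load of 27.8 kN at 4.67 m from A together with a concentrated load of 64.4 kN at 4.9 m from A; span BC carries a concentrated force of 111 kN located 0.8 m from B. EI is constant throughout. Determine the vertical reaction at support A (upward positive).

R_A = 15.02 kN

Take M_B as the redundant. Released structure: two simple spans AB and BC with a hinge at B.
Discontinuity in slope at B on the released structure — sum the simple-span end rotations:
  span AB: point load 27.8 at a = 4.67: Pab(L + a)/(6LEI) = 84.05/EI
  span AB: point load 64.4 at a = 4.9: Pab(L + a)/(6LEI) = 187.8/EI
  span BC: point load 111 at a = 0.8: Pab(L + b)/(6LEI) = 202.5/EI
  relative rotation θ_0 = (271.8 + 202.5)/EI = 474.3/EI
A unit hogging moment at B produces rotation L₁/(3EI) + L₂/(3EI) = 5/EI.
Slope continuity at B: θ_0 = M_B·5/EI, so M_B = 474.3/5 = 94.85 kN·m (hogging).
Span AB, ΣM about A with M_B applied at B: R_B^{AB}·7 = 445.4 + 94.85, so R_B^{AB} = 77.18 kN and R_A = 92.2 − 77.18 = 15.02 kN.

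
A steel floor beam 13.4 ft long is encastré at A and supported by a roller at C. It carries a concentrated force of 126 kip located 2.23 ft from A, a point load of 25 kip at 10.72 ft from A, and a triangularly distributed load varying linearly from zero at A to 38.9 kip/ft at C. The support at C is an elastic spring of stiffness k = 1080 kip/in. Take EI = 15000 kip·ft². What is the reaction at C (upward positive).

R_C = 165.7 kip

Take the reaction at C as the redundant and release it; the primary structure is a cantilever fixed at A.
Free-end deflection of the primary structure under the applied loading (downward +):
  point load 126 at a = 2.23: Pa²(3L − a)/(6EI) = 3965/EI
  point load 25 at a = 10.72: Pa²(3L − a)/(6EI) = 14116/EI
  triangular load, peak 38.9 at the free end: 11w₀L⁴/(120EI) = 114969/EI
  δ_0 = 133050/EI
Flexibility coefficient — unit upward force at C: δ_{CC} = L³/(3EI) = 802/EI.
With EI = 15000 kip·ft²: δ_0 = 8.87 ft and δ_{CC} = 0.053469 ft/kip.
Compatibility — the spring shortens by R_C/k under the reaction it provides: δ_0 − R_C·δ_{CC} = R_C/k. With 1/k = 1/(1080×12) ft/kip = 0.000077 ft/kip, R_C = δ_0 / (δ_{CC} + 1/k) = 8.87 / (0.053469 + 0.000077) = 165.7 kip.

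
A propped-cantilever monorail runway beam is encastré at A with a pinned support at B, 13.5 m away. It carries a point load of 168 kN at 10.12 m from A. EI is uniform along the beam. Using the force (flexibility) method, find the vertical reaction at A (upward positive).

Take the reaction at B as the redundant and release it; the primary structure is a cantilever fixed at A.
Free-end deflection of the primary structure under the applied loading (downward +):
  point load 168 at a = 10.12: Pa²(3L − a)/(6EI) = 87118/EI
Tip deflection under a unit load at B: L³/(3EI) = 820.1/EI.
The prop prevents deflection at B: R_B = δ_0/δ_{BB} = 87118/820.1 = 106.2 kN.
Vertical equilibrium: R_A = ΣP − R_B = 168 − 106.2 = 61.77 kN.

R_A = 61.77 kN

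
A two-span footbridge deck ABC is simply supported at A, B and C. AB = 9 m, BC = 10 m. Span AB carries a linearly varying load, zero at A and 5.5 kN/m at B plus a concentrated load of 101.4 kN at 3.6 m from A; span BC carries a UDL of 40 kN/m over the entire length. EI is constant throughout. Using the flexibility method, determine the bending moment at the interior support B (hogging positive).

Take M_B as the redundant. Released structure: two simple spans AB and BC with a hinge at B.
Discontinuity in slope at B on the released structure — sum the simple-span end rotations:
  span AB: triangular load, peak 5.5: w₀L³/(45EI) = 89.1/EI
  span AB: point load 101.4 at a = 3.6: Pab(L + a)/(6LEI) = 460/EI
  span BC: UDL 40: wL³/(24EI) = 1667/EI
  relative rotation θ_0 = (549.1 + 1667)/EI = 2216/EI
A unit hogging moment at B produces rotation L₁/(3EI) + L₂/(3EI) = 6.333/EI.
Slope continuity at B: θ_0 = M_B·6.333/EI, so M_B = 2216/6.333 = 349.9 kN·m (hogging).

M_B = 349.9 kN·m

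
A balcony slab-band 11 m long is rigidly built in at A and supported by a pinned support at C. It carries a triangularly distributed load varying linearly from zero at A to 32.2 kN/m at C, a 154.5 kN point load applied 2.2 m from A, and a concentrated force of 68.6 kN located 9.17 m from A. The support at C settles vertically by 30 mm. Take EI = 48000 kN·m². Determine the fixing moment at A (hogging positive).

Choose R_C as the redundant. The primary structure is the cantilever fixed at A.
Free-end deflection of the primary structure under the applied loading (downward +):
  triangular load, peak 32.2 at the free end: 11w₀L⁴/(120EI) = 43215/EI
  point load 154.5 at a = 2.2: Pa²(3L − a)/(6EI) = 3839/EI
  point load 68.6 at a = 9.17: Pa²(3L − a)/(6EI) = 22911/EI
  δ_0 = 69965/EI
Flexibility coefficient — unit upward force at C: δ_{CC} = L³/(3EI) = 443.7/EI.
With EI = 48000 kN·m²: δ_0 = 1.4576 m and δ_{CC} = 0.009243 m/kN.
Compatibility — the beam at C must follow the support down by 0.03 m: δ_0 − R_C·δ_{CC} = 0.03, so R_C = (1.4576 − 0.03)/0.009243 = 154.5 kN.
Moment equilibrium about A: M_A = Σ(load moments about A) − R_C·L = 2268 − 154.5×11 = 568.7 kN·m.

M_A = 568.7 kN·m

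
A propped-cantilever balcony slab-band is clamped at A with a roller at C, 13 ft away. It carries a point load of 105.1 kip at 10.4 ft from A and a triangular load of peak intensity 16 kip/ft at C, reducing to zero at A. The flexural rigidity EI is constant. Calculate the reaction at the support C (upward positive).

R_C = 131.2 kip

Release the roller at C. Primary structure: cantilever fixed at A.
Deflection at C on the released cantilever, summing each load's contribution:
  point load 105.1 at a = 10.4: Pa²(3L − a)/(6EI) = 54186/EI
  triangular load, peak 16 at the free end: 11w₀L⁴/(120EI) = 41889/EI
  δ_0 = 96075/EI
Tip deflection under a unit load at C: L³/(3EI) = 732.3/EI.
Compatibility at C: δ_0 − R_C·δ_{CC} = 0, so R_C = 96075/732.3 = 131.2 kip.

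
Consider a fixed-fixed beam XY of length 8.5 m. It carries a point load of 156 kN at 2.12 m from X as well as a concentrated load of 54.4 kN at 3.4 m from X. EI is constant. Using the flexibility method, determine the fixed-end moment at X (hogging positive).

M_X = 252.9 kN·m

Release both end moments; the primary structure is a simply-supported span XY with redundants M_X and M_Y.
On the primary (simply-supported) span, the end slopes from the loading are:
  at X: point load 156 at a = 2.12: Pab(L + b)/(6LEI) = 615.6/EI
  at Y: point load 156 at a = 2.12: Pab(L + a)/(6LEI) = 439.4/EI
  at X: point load 54.4 at a = 3.4: Pab(L + b)/(6LEI) = 251.5/EI
  at Y: point load 54.4 at a = 3.4: Pab(L + a)/(6LEI) = 220.1/EI
  θ_X0 = 867.2/EI,  θ_Y0 = 659.5/EI
Flexibility coefficients: a unit moment at one end gives L/(3EI) there and L/(6EI) at the far end, so f₁₁ = f₂₂ = 2.833/EI and f₁₂ = f₂₁ = 1.417/EI.
Compatibility — zero rotation at each built-in end:
  2.833 M_X + 1.417 M_Y = 867.2
  1.417 M_X + 2.833 M_Y = 659.5
Solving the pair gives M_X = 252.9 kN·m and M_Y = 106.3 kN·m (hogging).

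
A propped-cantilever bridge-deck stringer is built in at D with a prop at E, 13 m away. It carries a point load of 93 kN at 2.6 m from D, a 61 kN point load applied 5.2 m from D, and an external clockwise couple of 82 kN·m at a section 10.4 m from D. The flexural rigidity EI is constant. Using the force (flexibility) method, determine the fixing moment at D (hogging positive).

M_D = 290.3 kN·m

Take the reaction at E as the redundant and release it; the primary structure is a cantilever fixed at D.
Deflection at E on the released cantilever, summing each load's contribution:
  point load 93 at a = 2.6: Pa²(3L − a)/(6EI) = 3814/EI
  point load 61 at a = 5.2: Pa²(3L − a)/(6EI) = 9292/EI
  clockwise couple 82 at a = 10.4: M₀a(2L − a)/(2EI) = 6652/EI
  δ_0 = 19758/EI
Tip deflection under a unit load at E: L³/(3EI) = 732.3/EI.
Compatibility at E: δ_0 − R_E·δ_{EE} = 0, so R_E = 19758/732.3 = 26.98 kN.
Moment equilibrium about D: M_D = Σ(load moments about D) − R_E·L = 641 − 26.98×13 = 290.3 kN·m.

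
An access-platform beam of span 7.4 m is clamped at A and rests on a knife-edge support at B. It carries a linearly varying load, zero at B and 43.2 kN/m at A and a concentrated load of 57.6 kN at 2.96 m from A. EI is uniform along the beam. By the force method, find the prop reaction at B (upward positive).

R_B = 43.95 kN

Release the roller at B. Primary structure: cantilever fixed at A.
Primary-structure tip deflection at B by superposition:
  triangular load, peak 43.2 at the fixed end: w₀L⁴/(30EI) = 4318/EI
  point load 57.6 at a = 2.96: Pa²(3L − a)/(6EI) = 1618/EI
  δ_0 = 5936/EI
Tip deflection under a unit load at B: L³/(3EI) = 135.1/EI.
The prop prevents deflection at B: R_B = δ_0/δ_{BB} = 5936/135.1 = 43.95 kN.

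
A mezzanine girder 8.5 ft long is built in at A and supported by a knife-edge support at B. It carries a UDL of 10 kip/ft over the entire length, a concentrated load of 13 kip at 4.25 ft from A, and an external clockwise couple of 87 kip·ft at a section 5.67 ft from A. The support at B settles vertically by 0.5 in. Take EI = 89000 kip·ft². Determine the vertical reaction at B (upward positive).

R_B = 31.47 kip

Release the roller at B. Primary structure: cantilever fixed at A.
Free-end deflection of the primary structure under the applied loading (downward +):
  UDL 10: wL⁴/(8EI) = 6525/EI
  point load 13 at a = 4.25: Pa²(3L − a)/(6EI) = 831.6/EI
  clockwise couple 87 at a = 5.67: M₀a(2L − a)/(2EI) = 2794/EI
  δ_0 = 10151/EI
Flexibility coefficient — unit upward force at B: δ_{BB} = L³/(3EI) = 204.7/EI.
With EI = 89000 kip·ft²: δ_0 = 0.11406 ft and δ_{BB} = 0.0023 ft/kip.
Compatibility — the beam at B must follow the support down by 0.04167 ft: δ_0 − R_B·δ_{BB} = 0.04167, so R_B = (0.11406 − 0.04167)/0.0023 = 31.47 kip.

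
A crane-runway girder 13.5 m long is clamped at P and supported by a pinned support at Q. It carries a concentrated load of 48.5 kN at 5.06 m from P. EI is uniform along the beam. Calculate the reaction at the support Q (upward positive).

R_Q = 8.943 kN

Take the reaction at Q as the redundant and release it; the primary structure is a cantilever fixed at P.
Primary-structure tip deflection at Q by superposition:
  point load 48.5 at a = 5.06: Pa²(3L − a)/(6EI) = 7335/EI
Flexibility coefficient — unit upward force at Q: δ_{QQ} = L³/(3EI) = 820.1/EI.
The prop prevents deflection at Q: R_Q = δ_0/δ_{QQ} = 7335/820.1 = 8.943 kN.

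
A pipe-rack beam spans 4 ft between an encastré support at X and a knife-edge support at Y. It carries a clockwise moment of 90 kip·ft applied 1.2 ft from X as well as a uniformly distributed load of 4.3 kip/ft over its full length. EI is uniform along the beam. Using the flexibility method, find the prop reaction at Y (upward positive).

Remove the prop at Y; the released (primary) structure is a cantilever built in at X.
Downward deflection at the released point Y due to the loads:
  clockwise couple 90 at a = 1.2: M₀a(2L − a)/(2EI) = 367.2/EI
  UDL 4.3: wL⁴/(8EI) = 137.6/EI
  δ_0 = 504.8/EI
Flexibility coefficient — unit upward force at Y: δ_{YY} = L³/(3EI) = 21.33/EI.
Compatibility at Y: δ_0 − R_Y·δ_{YY} = 0, so R_Y = 504.8/21.33 = 23.66 kip.

R_Y = 23.66 kip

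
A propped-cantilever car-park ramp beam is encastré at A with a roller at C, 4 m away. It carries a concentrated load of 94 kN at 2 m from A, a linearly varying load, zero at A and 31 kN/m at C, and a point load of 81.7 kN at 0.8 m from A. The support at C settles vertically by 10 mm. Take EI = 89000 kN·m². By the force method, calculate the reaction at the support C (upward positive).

Remove the prop at C; the released (primary) structure is a cantilever built in at A.
Primary-structure tip deflection at C by superposition:
  point load 94 at a = 2: Pa²(3L − a)/(6EI) = 626.7/EI
  triangular load, peak 31 at the free end: 11w₀L⁴/(120EI) = 727.5/EI
  point load 81.7 at a = 0.8: Pa²(3L − a)/(6EI) = 97.6/EI
  δ_0 = 1452/EI
Flexibility coefficient — unit upward force at C: δ_{CC} = L³/(3EI) = 21.33/EI.
With EI = 89000 kN·m²: δ_0 = 0.016312 m and δ_{CC} = 0.00024 m/kN.
Compatibility — the beam at C must follow the support down by 0.01 m: δ_0 − R_C·δ_{CC} = 0.01, so R_C = (0.016312 − 0.01)/0.00024 = 26.33 kN.

R_C = 26.33 kN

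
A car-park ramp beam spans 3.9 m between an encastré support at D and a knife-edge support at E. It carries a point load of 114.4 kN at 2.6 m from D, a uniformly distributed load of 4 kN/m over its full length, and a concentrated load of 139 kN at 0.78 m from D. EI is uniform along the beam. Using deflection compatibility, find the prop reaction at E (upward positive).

Remove the prop at E; the released (primary) structure is a cantilever built in at D.
Primary-structure tip deflection at E by superposition:
  point load 114.4 at a = 2.6: Pa²(3L − a)/(6EI) = 1173/EI
  UDL 4: wL⁴/(8EI) = 115.7/EI
  point load 139 at a = 0.78: Pa²(3L − a)/(6EI) = 153.9/EI
  δ_0 = 1442/EI
Flexibility coefficient — unit upward force at E: δ_{EE} = L³/(3EI) = 19.77/EI.
Compatibility at E: δ_0 − R_E·δ_{EE} = 0, so R_E = 1442/19.77 = 72.95 kN.

R_E = 72.95 kN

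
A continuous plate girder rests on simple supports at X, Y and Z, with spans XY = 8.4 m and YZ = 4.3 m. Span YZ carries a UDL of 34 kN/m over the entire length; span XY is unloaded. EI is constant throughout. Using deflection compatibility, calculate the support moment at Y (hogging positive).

Take M_Y as the redundant. Released structure: two simple spans XY and YZ with a hinge at Y.
End slopes at the hinge Y, treating each span as simply supported:
  span YZ: UDL 34: wL³/(24EI) = 112.6/EI
  relative rotation θ_0 = (0 + 112.6)/EI = 112.6/EI
A unit hogging moment at Y produces rotation L₁/(3EI) + L₂/(3EI) = 4.233/EI.
Slope continuity at Y: θ_0 = M_Y·4.233/EI, so M_Y = 112.6/4.233 = 26.61 kN·m (hogging).

M_Y = 26.61 kN·m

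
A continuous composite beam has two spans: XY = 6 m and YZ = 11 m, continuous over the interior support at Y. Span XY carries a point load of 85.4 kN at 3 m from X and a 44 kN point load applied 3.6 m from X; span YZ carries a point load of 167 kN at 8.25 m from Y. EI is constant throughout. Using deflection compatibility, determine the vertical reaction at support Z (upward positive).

Take M_Y as the redundant. Released structure: two simple spans XY and YZ with a hinge at Y.
Rotations at Y on the released spans (each span's end-slope, ×1/EI):
  span XY: point load 85.4 at a = 3: Pab(L + a)/(6LEI) = 192.2/EI
  span XY: point load 44 at a = 3.6: Pab(L + a)/(6LEI) = 101.4/EI
  span YZ: point load 167 at a = 8.25: Pab(L + b)/(6LEI) = 789.3/EI
  relative rotation θ_0 = (293.5 + 789.3)/EI = 1083/EI
A unit hogging moment at Y produces rotation L₁/(3EI) + L₂/(3EI) = 5.667/EI.
Compatibility: M_Y·(L₁+L₂)/(3EI) = θ_0, giving M_Y = 191.1 kN·m (hogging).
Span YZ, ΣM about Z: R_Y^{YZ}·11 = 459.2 + 191.1, so R_Y^{YZ} = 59.12 kN and R_Z = 167 − 59.12 = 107.9 kN.

R_Z = 107.9 kN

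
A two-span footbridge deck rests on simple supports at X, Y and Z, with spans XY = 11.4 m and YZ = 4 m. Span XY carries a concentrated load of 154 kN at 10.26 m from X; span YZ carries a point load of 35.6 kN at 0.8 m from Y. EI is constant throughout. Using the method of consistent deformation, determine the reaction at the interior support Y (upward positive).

Release continuity at Y by inserting a hinge; the redundant is the internal moment M_Y. The primary structure is two simply-supported spans XY and YZ.
Rotations at Y on the released spans (each span's end-slope, ×1/EI):
  span XY: point load 154 at a = 10.26: Pab(L + a)/(6LEI) = 570.4/EI
  span YZ: point load 35.6 at a = 0.8: Pab(L + b)/(6LEI) = 27.34/EI
  relative rotation θ_0 = (570.4 + 27.34)/EI = 597.7/EI
A unit hogging moment at Y produces rotation L₁/(3EI) + L₂/(3EI) = 5.133/EI.
Compatibility: M_Y·(L₁+L₂)/(3EI) = θ_0, giving M_Y = 116.4 kN·m (hogging).
Span XY, ΣM about X with M_Y applied at Y: R_Y^{XY}·11.4 = 1580 + 116.4, so R_Y^{XY} = 148.8 kN and R_X = 154 − 148.8 = 5.186 kN.
Span YZ, ΣM about Z: R_Y^{YZ}·4 = 113.9 + 116.4, so R_Y^{YZ} = 57.59 kN and R_Z = 35.6 − 57.59 = -21.99 kN.
R_Y = 148.8 + 57.59 = 206.4 kN.

R_Y = 206.4 kN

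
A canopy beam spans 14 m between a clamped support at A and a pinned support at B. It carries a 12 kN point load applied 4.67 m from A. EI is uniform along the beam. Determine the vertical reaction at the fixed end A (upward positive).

Remove the prop at B; the released (primary) structure is a cantilever built in at A.
Primary-structure tip deflection at B by superposition:
  point load 12 at a = 4.67: Pa²(3L − a)/(6EI) = 1628/EI
Flexibility coefficient — unit upward force at B: δ_{BB} = L³/(3EI) = 914.7/EI.
Compatibility at B: δ_0 − R_B·δ_{BB} = 0, so R_B = 1628/914.7 = 1.78 kN.
Vertical equilibrium: R_A = ΣP − R_B = 12 − 1.78 = 10.22 kN.

R_A = 10.22 kN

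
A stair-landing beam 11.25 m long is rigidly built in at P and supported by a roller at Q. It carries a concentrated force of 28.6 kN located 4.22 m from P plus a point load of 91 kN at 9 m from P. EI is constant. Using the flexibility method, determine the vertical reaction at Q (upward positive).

Remove the prop at Q; the released (primary) structure is a cantilever built in at P.
Free-end deflection of the primary structure under the applied loading (downward +):
  point load 28.6 at a = 4.22: Pa²(3L − a)/(6EI) = 2507/EI
  point load 91 at a = 9: Pa²(3L − a)/(6EI) = 30405/EI
  δ_0 = 32912/EI
Tip deflection under a unit load at Q: L³/(3EI) = 474.6/EI.
Compatibility at Q: δ_0 − R_Q·δ_{QQ} = 0, so R_Q = 32912/474.6 = 69.35 kN.

R_Q = 69.35 kN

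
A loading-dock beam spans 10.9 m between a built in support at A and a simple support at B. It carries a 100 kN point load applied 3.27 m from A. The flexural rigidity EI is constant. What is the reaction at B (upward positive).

Choose R_B as the redundant. The primary structure is the cantilever fixed at A.
Free-end deflection of the primary structure under the applied loading (downward +):
  point load 100 at a = 3.27: Pa²(3L − a)/(6EI) = 5245/EI
Flexibility coefficient — unit upward force at B: δ_{BB} = L³/(3EI) = 431.7/EI.
Compatibility at B: δ_0 − R_B·δ_{BB} = 0, so R_B = 5245/431.7 = 12.15 kN.

R_B = 12.15 kN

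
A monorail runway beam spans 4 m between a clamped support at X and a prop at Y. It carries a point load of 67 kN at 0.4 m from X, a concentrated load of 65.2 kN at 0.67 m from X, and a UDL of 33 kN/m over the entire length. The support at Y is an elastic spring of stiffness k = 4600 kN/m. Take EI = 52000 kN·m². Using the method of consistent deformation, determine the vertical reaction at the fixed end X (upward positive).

Choose R_Y as the redundant. The primary structure is the cantilever fixed at X.
Free-end deflection of the primary structure under the applied loading (downward +):
  point load 67 at a = 0.4: Pa²(3L − a)/(6EI) = 20.73/EI
  point load 65.2 at a = 0.67: Pa²(3L − a)/(6EI) = 55.27/EI
  UDL 33: wL⁴/(8EI) = 1056/EI
  δ_0 = 1132/EI
Tip deflection under a unit load at Y: L³/(3EI) = 21.33/EI.
With EI = 52000 kN·m²: δ_0 = 0.021769 m and δ_{YY} = 0.00041 m/kN.
Compatibility — the spring shortens by R_Y/k under the reaction it provides: δ_0 − R_Y·δ_{YY} = R_Y/k. With 1/k = 0.000217 m/kN, R_Y = δ_0 / (δ_{YY} + 1/k) = 0.021769 / (0.00041 + 0.000217) = 34.68 kN.
Vertical equilibrium: R_X = ΣP − R_Y = 264.2 − 34.68 = 229.5 kN.

R_X = 229.5 kN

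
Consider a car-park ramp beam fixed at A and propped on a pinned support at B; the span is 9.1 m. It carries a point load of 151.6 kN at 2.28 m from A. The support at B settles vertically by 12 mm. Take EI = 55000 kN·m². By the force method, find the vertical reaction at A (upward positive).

Choose R_B as the redundant. The primary structure is the cantilever fixed at A.
Free-end deflection of the primary structure under the applied loading (downward +):
  point load 151.6 at a = 2.28: Pa²(3L − a)/(6EI) = 3286/EI
Flexibility coefficient — unit upward force at B: δ_{BB} = L³/(3EI) = 251.2/EI.
With EI = 55000 kN·m²: δ_0 = 0.059751 m and δ_{BB} = 0.004567 m/kN.
Compatibility — the beam at B must follow the support down by 0.012 m: δ_0 − R_B·δ_{BB} = 0.012, so R_B = (0.059751 − 0.012)/0.004567 = 10.46 kN.
Vertical equilibrium: R_A = ΣP − R_B = 151.6 − 10.46 = 141.1 kN.

R_A = 141.1 kN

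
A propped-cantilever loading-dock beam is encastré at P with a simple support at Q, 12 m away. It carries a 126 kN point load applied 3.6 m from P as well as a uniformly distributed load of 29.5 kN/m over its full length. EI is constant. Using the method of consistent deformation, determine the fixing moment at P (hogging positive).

M_P = 800.9 kN·m

Choose R_Q as the redundant. The primary structure is the cantilever fixed at P.
Downward deflection at the released point Q due to the loads:
  point load 126 at a = 3.6: Pa²(3L − a)/(6EI) = 8818/EI
  UDL 29.5: wL⁴/(8EI) = 76464/EI
  δ_0 = 85282/EI
Flexibility coefficient — unit upward force at Q: δ_{QQ} = L³/(3EI) = 576/EI.
Compatibility at Q: δ_0 − R_Q·δ_{QQ} = 0, so R_Q = 85282/576 = 148.1 kN.
Moment equilibrium about P: M_P = Σ(load moments about P) − R_Q·L = 2578 − 148.1×12 = 800.9 kN·m.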